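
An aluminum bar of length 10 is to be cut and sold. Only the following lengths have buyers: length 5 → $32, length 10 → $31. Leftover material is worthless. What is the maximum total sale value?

64

Consider every possible first cut. best[k] is the best of p[i]+best[k−i] over all sellable i≤k.
best[1] = 0
best[2] = 0
best[3] = 0
best[4] = 0
best[5] = 32
best[6] = 32
best[7] = 32
best[8] = 32
best[9] = 32
best[10] = 64  (first piece 5, then best[5]=32)
One optimal cutting: 5 + 5 → $64.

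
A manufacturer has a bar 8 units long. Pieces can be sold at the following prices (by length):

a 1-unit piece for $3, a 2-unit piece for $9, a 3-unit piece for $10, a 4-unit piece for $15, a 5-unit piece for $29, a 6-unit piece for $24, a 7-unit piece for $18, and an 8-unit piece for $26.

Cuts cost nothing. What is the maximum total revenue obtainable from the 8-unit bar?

41

Consider every possible first cut. r[k] is the best of p[i]+r[k−i] over all sellable i≤k.
r[1] = 3
r[2] = max(3+3, 9+0) = 9
r[3] = max(3+9, 9+3, 10+0) = 12
r[4] = max(3+12, 9+9, 10+3, 15+0) = 18
r[5] = max(3+18, 9+12, 10+9, 15+3, 29+0) = 29
r[6] = max(3+29, 9+18, 10+12, 15+9, 29+3, 24+0) = 32
r[7] = max(3+32, 9+29, 10+18, …, 24+3, 18+0) = 38
r[8] = max(3+38, 9+32, 10+29, …, 18+3, 26+0) = 41
One optimal cutting: 5 + 2 + 1 → $29 + $9 + $3 = $41.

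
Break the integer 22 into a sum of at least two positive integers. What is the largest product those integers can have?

Let m[k] be the best product for length k (with at least one cut). For each first piece i, the rest contributes max(k−i, m[k−i]).
Small cases: m[2]=1, m[3]=2, m[4]=4, m[5]=6, m[6]=9, m[7]=12, m[8]=18, m[9]=27, m[10]=36, m[11]=54, m[12]=81, m[13]=108, m[14]=162, m[15]=243, m[16]=324.
m[17] = 2·max(15,243) = 2·243 = 486
m[18] = 3·max(15,243) = 3·243 = 729
m[19] = 2·max(17,486) = 2·486 = 972
m[20] = 2·max(18,729) = 2·729 = 1458
m[21] = 3·max(18,729) = 3·729 = 2187
m[22] = 2·max(20,1458) = 2·1458 = 2916
One optimal split: 3 + 3 + 3 + 3 + 3 + 3 + 2 + 2; product 3·3·3·3·3·3·2·2 = 2916.

2916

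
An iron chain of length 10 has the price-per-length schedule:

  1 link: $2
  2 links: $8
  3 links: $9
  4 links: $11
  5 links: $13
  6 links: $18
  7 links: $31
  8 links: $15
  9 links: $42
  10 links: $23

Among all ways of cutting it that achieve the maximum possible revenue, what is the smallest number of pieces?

Build r[k] bottom-up: r[k] = max over allowed piece i of (p[i] + r[k−i]).
r[1] = 2
r[2] = 8
r[3] = 10  (first piece 1, then r[2]=8)
r[4] = 16  (first piece 2, then r[2]=8)
r[5] = 18  (first piece 1, then r[4]=16)
r[6] = 24  (first piece 2, then r[4]=16)
r[7] = 31
r[8] = 33  (first piece 1, then r[7]=31)
r[9] = 42
r[10] = 44  (first piece 1, then r[9]=42)
Maximum revenue is $44.
Now minimize piece count subject to staying optimal: for each k, pieces[k] = 1 + min over i with p[i]+r[k−i]=r[k] of pieces[k−i].
pieces[7] = 1
pieces[8] = 2
pieces[9] = 1
pieces[10] = 2

2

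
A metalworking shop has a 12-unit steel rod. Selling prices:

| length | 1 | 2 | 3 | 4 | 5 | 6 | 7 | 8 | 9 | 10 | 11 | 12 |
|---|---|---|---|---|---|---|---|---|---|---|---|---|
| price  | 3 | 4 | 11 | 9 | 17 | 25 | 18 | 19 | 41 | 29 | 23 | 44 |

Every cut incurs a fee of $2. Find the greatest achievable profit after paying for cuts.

50

Build v[k] bottom-up: v[k] = max over allowed piece i of (p[i] + v[k−i]) − 2 per cut.
v[1] = 3
v[2] = max(3+3-2, 4+0) = 4
v[3] = max(3+4-2, 4+3-2, 11+0) = 11
v[4] = max(3+11-2, 4+4-2, 11+3-2, 9+0) = 12
v[5] = max(3+12-2, 4+11-2, 11+4-2, 9+3-2, 17+0) = 17
v[6] = max(3+17-2, 4+12-2, 11+11-2, 9+4-2, 17+3-2, 25+0) = 25
v[7] = max(3+25-2, 4+17-2, 11+12-2, …, 25+3-2, 18+0) = 26
v[8] = max(3+26-2, 4+25-2, 11+17-2, …, 18+3-2, 19+0) = 27
v[9] = max(3+27-2, 4+26-2, 11+25-2, …, 19+3-2, 41+0) = 41
v[10] = max(3+41-2, 4+27-2, 11+26-2, …, 41+3-2, 29+0) = 42
v[11] = max(3+42-2, 4+41-2, 11+27-2, …, 29+3-2, 23+0) = 43
v[12] = max(3+43-2, 4+42-2, 11+41-2, …, 23+3-2, 44+0) = 50
One optimal plan: pieces 9 + 3 (1 cut) → $52 − $2 = $50.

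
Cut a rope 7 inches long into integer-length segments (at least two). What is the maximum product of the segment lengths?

12

Define m[k] = max over 1≤i<k of i · max(k−i, m[k−i]); the inner max lets the remainder stay uncut if that's better.
m[2] = 1·max(1,0) = 1·1 = 1
m[3] = 1·max(2,1) = 1·2 = 2
m[4] = 2·max(2,1) = 2·2 = 4
m[5] = 2·max(3,2) = 2·3 = 6
m[6] = 3·max(3,2) = 3·3 = 9
m[7] = 2·max(5,6) = 2·6 = 12
One optimal split: 3 + 2 + 2; product 3·2·2 = 12.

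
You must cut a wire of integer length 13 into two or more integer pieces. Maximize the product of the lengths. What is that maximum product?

108

Let prod[k] be the best product for length k (with at least one cut). For each first piece i, the rest contributes max(k−i, prod[k−i]).
Small cases: prod[2]=1, prod[3]=2, prod[4]=4, prod[5]=6, prod[6]=9, prod[7]=12.
prod[8] = 2·max(6,9) = 2·9 = 18
prod[9] = 3·max(6,9) = 3·9 = 27
prod[10] = 2·max(8,18) = 2·18 = 36
prod[11] = 2·max(9,27) = 2·27 = 54
prod[12] = 3·max(9,27) = 3·27 = 81
prod[13] = 2·max(11,54) = 2·54 = 108
One optimal split: 3 + 3 + 3 + 2 + 2; product 3·3·3·2·2 = 108.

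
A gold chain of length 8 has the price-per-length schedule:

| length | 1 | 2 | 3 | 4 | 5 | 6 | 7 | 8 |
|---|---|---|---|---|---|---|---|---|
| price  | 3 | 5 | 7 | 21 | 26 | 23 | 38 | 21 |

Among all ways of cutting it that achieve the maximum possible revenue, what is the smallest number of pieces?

Let r[k] be the best obtainable value from length k. For each k, try every first piece i and keep the best of price[i] + r[k−i].
r[1] = 3
r[2] = max(3+3, 5+0) = 6
r[3] = max(3+6, 5+3, 7+0) = 9
r[4] = max(3+9, 5+6, 7+3, 21+0) = 21
r[5] = max(3+21, 5+9, 7+6, 21+3, 26+0) = 26
r[6] = max(3+26, 5+21, 7+9, 21+6, 26+3, 23+0) = 29
r[7] = max(3+29, 5+26, 7+21, …, 23+3, 38+0) = 38
r[8] = max(3+38, 5+29, 7+26, …, 38+3, 21+0) = 42
Maximum revenue is $42.
Now minimize piece count subject to staying optimal: for each k, pieces[k] = 1 + min over i with p[i]+r[k−i]=r[k] of pieces[k−i].
pieces[5] = 1
pieces[6] = 2
pieces[7] = 1
pieces[8] = 2

2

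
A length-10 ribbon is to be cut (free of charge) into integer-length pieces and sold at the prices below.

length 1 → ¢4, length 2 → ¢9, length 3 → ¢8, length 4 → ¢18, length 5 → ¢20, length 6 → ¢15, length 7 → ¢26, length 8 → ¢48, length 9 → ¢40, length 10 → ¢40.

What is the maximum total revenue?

57

Let best[k] be the best obtainable value from length k. For each k, try every first piece i and keep the best of price[i] + best[k−i].
best[1] = 4
best[2] = max(4+4, 9+0) = 9
best[3] = max(4+9, 9+4, 8+0) = 13
best[4] = max(4+13, 9+9, 8+4, 18+0) = 18
best[5] = max(4+18, 9+13, 8+9, 18+4, 20+0) = 22
best[6] = max(4+22, 9+18, 8+13, 18+9, 20+4, 15+0) = 27
best[7] = max(4+27, 9+22, 8+18, …, 15+4, 26+0) = 31
best[8] = max(4+31, 9+27, 8+22, …, 26+4, 48+0) = 48
best[9] = max(4+48, 9+31, 8+27, …, 48+4, 40+0) = 52
best[10] = max(4+52, 9+48, 8+31, …, 40+4, 40+0) = 57
One optimal cutting: 8 + 2 → ¢48 + ¢9 = ¢57.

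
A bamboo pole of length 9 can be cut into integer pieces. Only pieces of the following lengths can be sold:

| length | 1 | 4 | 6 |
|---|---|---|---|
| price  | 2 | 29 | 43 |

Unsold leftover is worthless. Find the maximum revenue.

Let f[k] be the best obtainable value from length k. For each k, try every first piece i and keep the best of price[i] + f[k−i].
f[1] = 2
f[2] = 4  (first piece 1, then f[1]=2)
f[3] = 6  (first piece 1, then f[2]=4)
f[4] = max(2+6, 29+0) = 29
f[5] = max(2+29, 29+2) = 31
f[6] = max(2+31, 29+4, 43+0) = 43
f[7] = max(2+43, 29+6, 43+2) = 45
f[8] = max(2+45, 29+29, 43+4) = 58
f[9] = max(2+58, 29+31, 43+6) = 60
One optimal cutting: 4 + 4 + 1 → $60.

60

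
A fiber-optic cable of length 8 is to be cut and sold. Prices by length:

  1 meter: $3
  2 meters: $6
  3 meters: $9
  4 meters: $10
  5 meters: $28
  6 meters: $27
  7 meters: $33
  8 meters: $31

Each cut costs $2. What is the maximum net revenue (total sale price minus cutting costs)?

Build net[k] bottom-up: net[k] = max over allowed piece i of (p[i] + net[k−i]) − 2 per cut.
net[1] = 3
net[2] = max(3+3-2, 6+0) = 6
net[3] = max(3+6-2, 6+3-2, 9+0) = 9
net[4] = max(3+9-2, 6+6-2, 9+3-2, 10+0) = 10
net[5] = max(3+10-2, 6+9-2, 9+6-2, 10+3-2, 28+0) = 28
net[6] = max(3+28-2, 6+10-2, 9+9-2, 10+6-2, 28+3-2, 27+0) = 29
net[7] = max(3+29-2, 6+28-2, 9+10-2, …, 27+3-2, 33+0) = 33
net[8] = max(3+33-2, 6+29-2, 9+28-2, …, 33+3-2, 31+0) = 35
One optimal plan: pieces 5 + 3 (1 cut) → $37 − $2 = $35.

35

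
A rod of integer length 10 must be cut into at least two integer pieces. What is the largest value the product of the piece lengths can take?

Fill prod[k] for k=2..10: at each k try every first piece i and multiply by the better of (k−i) uncut or prod[k−i].
Small cases: prod[2]=1, prod[3]=2, prod[4]=4.
prod[5] = 2×max(3,2) = 2×3 = 6
prod[6] = 3×max(3,2) = 3×3 = 9
prod[7] = 2×max(5,6) = 2×6 = 12
prod[8] = 2×max(6,9) = 2×9 = 18
prod[9] = 3×max(6,9) = 3×9 = 27
prod[10] = 2×max(8,18) = 2×18 = 36
One optimal split: 3 + 3 + 2 + 2; product 3×3×2×2 = 36.

36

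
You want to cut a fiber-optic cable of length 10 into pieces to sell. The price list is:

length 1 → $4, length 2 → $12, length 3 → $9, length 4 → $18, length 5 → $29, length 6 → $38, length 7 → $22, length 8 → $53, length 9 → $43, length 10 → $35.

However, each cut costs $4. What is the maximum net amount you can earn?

Let r[k] be the best obtainable value from length k. For each k, try every first piece i and keep the best of price[i] + r[k−i] minus the 4 cut fee when i<k.
r[1] = 4
r[2] = 12
r[3] = 12  (first piece 1, then r[2]=12)
r[4] = 20  (first piece 2, then r[2]=12)
r[5] = 29
r[6] = 38
r[7] = 38  (first piece 1, then r[6]=38)
r[8] = 53
r[9] = 53  (first piece 1, then r[8]=53)
r[10] = 61  (first piece 2, then r[8]=53)
One optimal plan: pieces 8 + 2 (1 cut) → $65 − $4 = $61.

61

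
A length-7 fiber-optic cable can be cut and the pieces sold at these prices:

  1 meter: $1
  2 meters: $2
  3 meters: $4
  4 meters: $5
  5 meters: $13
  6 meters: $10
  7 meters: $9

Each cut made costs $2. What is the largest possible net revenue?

13

Build v[k] bottom-up: v[k] = max over allowed piece i of (p[i] + v[k−i]) − 2 per cut.
v[1] = 1
v[2] = 2
v[3] = 4
v[4] = 5
v[5] = 13
v[6] = 12  (first piece 1, then v[5]=13)
v[7] = 13  (first piece 2, then v[5]=13)
One optimal plan: pieces 5 + 2 (1 cut) → $15 − $2 = $13.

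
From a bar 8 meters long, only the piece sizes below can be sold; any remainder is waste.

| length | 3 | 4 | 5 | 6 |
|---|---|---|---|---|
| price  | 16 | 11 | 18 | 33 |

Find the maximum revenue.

Let best[k] be the best obtainable value from length k. For each k, try every first piece i and keep the best of price[i] + best[k−i].
best[1] = 0
best[2] = 0
best[3] = 16
best[4] = max(16+0, 11+0) = 16
best[5] = max(16+0, 11+0, 18+0) = 18
best[6] = max(16+16, 11+0, 18+0, 33+0) = 33
best[7] = max(16+16, 11+16, 18+0, 33+0) = 33
best[8] = max(16+18, 11+16, 18+16, 33+0) = 34
One optimal cutting: 5 + 3 → $34.

34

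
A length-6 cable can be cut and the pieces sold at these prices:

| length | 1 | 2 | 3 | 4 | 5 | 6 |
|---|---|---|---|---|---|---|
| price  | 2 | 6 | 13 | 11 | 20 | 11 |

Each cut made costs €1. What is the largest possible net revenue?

25

Let r[k] be the best obtainable value from length k. For each k, try every first piece i and keep the best of price[i] + r[k−i] minus the 1 cut fee when i<k.
r[1] = 2
r[2] = 6
r[3] = 13
r[4] = 14  (first piece 1, then r[3]=13)
r[5] = 20
r[6] = 25  (first piece 3, then r[3]=13)
One optimal plan: pieces 3 + 3 (1 cut) → €26 − €1 = €25.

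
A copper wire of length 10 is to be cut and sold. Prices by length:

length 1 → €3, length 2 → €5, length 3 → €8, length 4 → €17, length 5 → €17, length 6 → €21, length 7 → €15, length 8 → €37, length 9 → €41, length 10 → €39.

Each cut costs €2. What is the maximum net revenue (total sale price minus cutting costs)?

42

Build net[k] bottom-up: net[k] = max over allowed piece i of (p[i] + net[k−i]) − 2 per cut.
net[1] = 3
net[2] = 5
net[3] = 8
net[4] = 17
net[5] = 18  (first piece 1, then net[4]=17)
net[6] = 21
net[7] = 23  (first piece 3, then net[4]=17)
net[8] = 37
net[9] = 41
net[10] = 42  (first piece 1, then net[9]=41)
One optimal plan: pieces 9 + 1 (1 cut) → €44 − €2 = €42.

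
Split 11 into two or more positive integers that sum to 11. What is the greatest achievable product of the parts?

54

Let g[k] be the best product for length k (with at least one cut). For each first piece i, the rest contributes max(k−i, g[k−i]).
Small cases: g[2]=1, g[3]=2, g[4]=4, g[5]=6.
g[6] = max(1×6, 2×4, 3×3, 4×2, 5×1) = 9
g[7] = max(1×9, 2×6, 3×4, 4×3, 5×2, 6×1) = 12
g[8] = max(1×12, 2×9, 3×6, …, 6×2, 7×1) = 18
g[9] = max(1×18, 2×12, 3×9, …, 7×2, 8×1) = 27
g[10] = max(1×27, 2×18, 3×12, …, 8×2, 9×1) = 36
g[11] = max(1×36, 2×27, 3×18, …, 9×2, 10×1) = 54
One optimal split: 3 + 3 + 3 + 2; product 3×3×3×2 = 54.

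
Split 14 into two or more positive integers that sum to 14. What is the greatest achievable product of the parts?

162

Define m[k] = max over 1≤i<k of i · max(k−i, m[k−i]); the inner max lets the remainder stay uncut if that's better.
m[2] = 1×max(1,0) = 1×1 = 1
m[3] = 1×max(2,1) = 1×2 = 2
m[4] = 2×max(2,1) = 2×2 = 4
m[5] = 2×max(3,2) = 2×3 = 6
m[6] = 3×max(3,2) = 3×3 = 9
m[7] = 2×max(5,6) = 2×6 = 12
m[8] = 2×max(6,9) = 2×9 = 18
m[9] = 3×max(6,9) = 3×9 = 27
m[10] = 2×max(8,18) = 2×18 = 36
m[11] = 2×max(9,27) = 2×27 = 54
m[12] = 3×max(9,27) = 3×27 = 81
m[13] = 2×max(11,54) = 2×54 = 108
m[14] = 2×max(12,81) = 2×81 = 162
One optimal split: 3 + 3 + 3 + 3 + 2; product 3×3×3×3×2 = 162.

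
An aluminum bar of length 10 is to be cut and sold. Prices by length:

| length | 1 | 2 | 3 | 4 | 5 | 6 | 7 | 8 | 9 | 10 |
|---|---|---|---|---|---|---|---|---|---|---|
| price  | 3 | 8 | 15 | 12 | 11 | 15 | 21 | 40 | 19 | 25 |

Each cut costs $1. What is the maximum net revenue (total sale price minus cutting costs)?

47

Consider every possible first cut. v[k] is the best of p[i]+v[k−i] over all sellable i≤k, charging 1 whenever i<k.
v[1] = 3
v[2] = max(3+3-1, 8+0) = 8
v[3] = max(3+8-1, 8+3-1, 15+0) = 15
v[4] = max(3+15-1, 8+8-1, 15+3-1, 12+0) = 17
v[5] = max(3+17-1, 8+15-1, 15+8-1, 12+3-1, 11+0) = 22
v[6] = max(3+22-1, 8+17-1, 15+15-1, 12+8-1, 11+3-1, 15+0) = 29
v[7] = max(3+29-1, 8+22-1, 15+17-1, …, 15+3-1, 21+0) = 31
v[8] = max(3+31-1, 8+29-1, 15+22-1, …, 21+3-1, 40+0) = 40
v[9] = max(3+40-1, 8+31-1, 15+29-1, …, 40+3-1, 19+0) = 43
v[10] = max(3+43-1, 8+40-1, 15+31-1, …, 19+3-1, 25+0) = 47
One optimal plan: pieces 8 + 2 (1 cut) → $48 − $1 = $47.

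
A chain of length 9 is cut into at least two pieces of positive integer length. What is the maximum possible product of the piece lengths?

27

Let P[k] be the best product for length k (with at least one cut). For each first piece i, the rest contributes max(k−i, P[k−i]).
P[2] = 1*max(1,0) = 1*1 = 1
P[3] = max(1*2, 2*1) = 2
P[4] = max(1*3, 2*2, 3*1) = 4
P[5] = max(1*4, 2*3, 3*2, 4*1) = 6
P[6] = max(1*6, 2*4, 3*3, 4*2, 5*1) = 9
P[7] = max(1*9, 2*6, 3*4, 4*3, 5*2, 6*1) = 12
P[8] = max(1*12, 2*9, 3*6, …, 6*2, 7*1) = 18
P[9] = max(1*18, 2*12, 3*9, …, 7*2, 8*1) = 27
One optimal split: 3 + 3 + 3; product 3*3*3 = 27.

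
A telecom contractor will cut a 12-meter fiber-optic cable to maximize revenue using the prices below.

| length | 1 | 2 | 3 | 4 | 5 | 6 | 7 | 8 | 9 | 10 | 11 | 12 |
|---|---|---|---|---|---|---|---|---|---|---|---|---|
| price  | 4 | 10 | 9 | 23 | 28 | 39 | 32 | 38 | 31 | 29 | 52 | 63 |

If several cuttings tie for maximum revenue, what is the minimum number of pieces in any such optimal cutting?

Consider every possible first cut. r[k] is the best of p[i]+r[k−i] over all sellable i≤k.
r[1] = 4
r[2] = 10
r[3] = 14  (first piece 1, then r[2]=10)
r[4] = 23
r[5] = 28
r[6] = 39
r[7] = 43  (first piece 1, then r[6]=39)
r[8] = 49  (first piece 2, then r[6]=39)
r[9] = 53  (first piece 1, then r[8]=49)
r[10] = 62  (first piece 4, then r[6]=39)
r[11] = 67  (first piece 5, then r[6]=39)
r[12] = 78  (first piece 6, then r[6]=39)
Maximum revenue is $78.
Now minimize piece count subject to staying optimal: for each k, pieces[k] = 1 + min over i with p[i]+r[k−i]=r[k] of pieces[k−i].
pieces[9] = 3
pieces[10] = 2
pieces[11] = 2
pieces[12] = 2

2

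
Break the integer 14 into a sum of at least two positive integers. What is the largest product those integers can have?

Let prod[k] be the best product for length k (with at least one cut). For each first piece i, the rest contributes max(k−i, prod[k−i]).
prod[2] = 1×max(1,0) = 1×1 = 1
prod[3] = max(1×2, 2×1) = 2
prod[4] = max(1×3, 2×2, 3×1) = 4
prod[5] = max(1×4, 2×3, 3×2, 4×1) = 6
prod[6] = max(1×6, 2×4, 3×3, 4×2, 5×1) = 9
prod[7] = max(1×9, 2×6, 3×4, 4×3, 5×2, 6×1) = 12
prod[8] = max(1×12, 2×9, 3×6, …, 6×2, 7×1) = 18
prod[9] = max(1×18, 2×12, 3×9, …, 7×2, 8×1) = 27
prod[10] = max(1×27, 2×18, 3×12, …, 8×2, 9×1) = 36
prod[11] = max(1×36, 2×27, 3×18, …, 9×2, 10×1) = 54
prod[12] = max(1×54, 2×36, 3×27, …, 10×2, 11×1) = 81
prod[13] = max(1×81, 2×54, 3×36, …, 11×2, 12×1) = 108
prod[14] = max(1×108, 2×81, 3×54, …, 12×2, 13×1) = 162
One optimal split: 3 + 3 + 3 + 3 + 2; product 3×3×3×3×2 = 162.

162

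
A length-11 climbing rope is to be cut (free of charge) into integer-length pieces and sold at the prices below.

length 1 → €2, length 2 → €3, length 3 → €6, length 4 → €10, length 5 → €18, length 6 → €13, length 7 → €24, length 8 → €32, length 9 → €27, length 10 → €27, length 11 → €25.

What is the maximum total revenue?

38

Build best[k] bottom-up: best[k] = max over allowed piece i of (p[i] + best[k−i]).
best[1] = 2
best[2] = 4  (first piece 1, then best[1]=2)
best[3] = 6  (first piece 1, then best[2]=4)
best[4] = 10
best[5] = 18
best[6] = 20  (first piece 1, then best[5]=18)
best[7] = 24
best[8] = 32
best[9] = 34  (first piece 1, then best[8]=32)
best[10] = 36  (first piece 1, then best[9]=34)
best[11] = 38  (first piece 1, then best[10]=36)
One optimal cutting: 8 + 1 + 1 + 1 → €32 + €2 + €2 + €2 = €38.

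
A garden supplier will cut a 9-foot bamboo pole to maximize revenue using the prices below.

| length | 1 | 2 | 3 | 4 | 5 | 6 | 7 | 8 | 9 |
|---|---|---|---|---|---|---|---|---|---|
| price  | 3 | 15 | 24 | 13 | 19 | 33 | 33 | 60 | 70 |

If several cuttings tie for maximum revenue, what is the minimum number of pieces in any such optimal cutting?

3

Let r[k] be the best obtainable value from length k. For each k, try every first piece i and keep the best of price[i] + r[k−i].
r[1] = 3
r[2] = 15
r[3] = 24
r[4] = 30  (first piece 2, then r[2]=15)
r[5] = 39  (first piece 2, then r[3]=24)
r[6] = 48  (first piece 3, then r[3]=24)
r[7] = 54  (first piece 2, then r[5]=39)
r[8] = 63  (first piece 2, then r[6]=48)
r[9] = 72  (first piece 3, then r[6]=48)
Maximum revenue is $72.
Now minimize piece count subject to staying optimal: for each k, pieces[k] = 1 + min over i with p[i]+r[k−i]=r[k] of pieces[k−i].
pieces[6] = 2
pieces[7] = 3
pieces[8] = 3
pieces[9] = 3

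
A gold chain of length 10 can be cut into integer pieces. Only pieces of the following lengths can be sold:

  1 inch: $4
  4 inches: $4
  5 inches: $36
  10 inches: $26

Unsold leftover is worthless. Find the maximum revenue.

Let f[k] be the best obtainable value from length k. For each k, try every first piece i and keep the best of price[i] + f[k−i].
f[1] = 4
f[2] = 8  (first piece 1, then f[1]=4)
f[3] = 12  (first piece 1, then f[2]=8)
f[4] = max(4+12, 4+0) = 16
f[5] = max(4+16, 4+4, 36+0) = 36
f[6] = max(4+36, 4+8, 36+4) = 40
f[7] = max(4+40, 4+12, 36+8) = 44
f[8] = max(4+44, 4+16, 36+12) = 48
f[9] = max(4+48, 4+36, 36+16) = 52
f[10] = max(4+52, 4+40, 36+36, 26+0) = 72
One optimal cutting: 5 + 5 → $72.

72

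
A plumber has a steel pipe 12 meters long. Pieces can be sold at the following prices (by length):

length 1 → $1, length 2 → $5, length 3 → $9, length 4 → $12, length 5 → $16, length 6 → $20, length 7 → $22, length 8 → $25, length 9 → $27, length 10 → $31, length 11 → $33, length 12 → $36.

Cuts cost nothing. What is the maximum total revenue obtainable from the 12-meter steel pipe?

40

Consider every possible first cut. best[k] is the best of p[i]+best[k−i] over all sellable i≤k.
best[1] = 1
best[2] = max(1+1, 5+0) = 5
best[3] = max(1+5, 5+1, 9+0) = 9
best[4] = max(1+9, 5+5, 9+1, 12+0) = 12
best[5] = max(1+12, 5+9, 9+5, 12+1, 16+0) = 16
best[6] = max(1+16, 5+12, 9+9, 12+5, 16+1, 20+0) = 20
best[7] = max(1+20, 5+16, 9+12, …, 20+1, 22+0) = 22
best[8] = max(1+22, 5+20, 9+16, …, 22+1, 25+0) = 25
best[9] = max(1+25, 5+22, 9+20, …, 25+1, 27+0) = 29
best[10] = max(1+29, 5+25, 9+22, …, 27+1, 31+0) = 32
best[11] = max(1+32, 5+29, 9+25, …, 31+1, 33+0) = 36
best[12] = max(1+36, 5+32, 9+29, …, 33+1, 36+0) = 40
One optimal cutting: 6 + 6 → $20 + $20 = $40.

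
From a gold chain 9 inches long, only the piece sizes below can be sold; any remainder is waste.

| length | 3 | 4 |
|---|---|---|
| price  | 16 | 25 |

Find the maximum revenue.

50

Consider every possible first cut. f[k] is the best of p[i]+f[k−i] over all sellable i≤k.
f[1] = 0
f[2] = 0
f[3] = 16
f[4] = 25
f[5] = 25
f[6] = 32  (first piece 3, then f[3]=16)
f[7] = 41  (first piece 3, then f[4]=25)
f[8] = 50  (first piece 4, then f[4]=25)
f[9] = 50
One optimal cutting: pieces 4 + 4 with 1 inch of scrap → $50.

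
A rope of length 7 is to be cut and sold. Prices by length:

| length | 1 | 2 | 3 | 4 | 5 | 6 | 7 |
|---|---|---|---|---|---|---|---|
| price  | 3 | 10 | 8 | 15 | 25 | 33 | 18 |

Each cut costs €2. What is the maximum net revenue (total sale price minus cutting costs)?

34

Build v[k] bottom-up: v[k] = max over allowed piece i of (p[i] + v[k−i]) − 2 per cut.
v[1] = 3
v[2] = max(3+3-2, 10+0) = 10
v[3] = max(3+10-2, 10+3-2, 8+0) = 11
v[4] = max(3+11-2, 10+10-2, 8+3-2, 15+0) = 18
v[5] = max(3+18-2, 10+11-2, 8+10-2, 15+3-2, 25+0) = 25
v[6] = max(3+25-2, 10+18-2, 8+11-2, 15+10-2, 25+3-2, 33+0) = 33
v[7] = max(3+33-2, 10+25-2, 8+18-2, …, 33+3-2, 18+0) = 34
One optimal plan: pieces 6 + 1 (1 cut) → €36 − €2 = €34.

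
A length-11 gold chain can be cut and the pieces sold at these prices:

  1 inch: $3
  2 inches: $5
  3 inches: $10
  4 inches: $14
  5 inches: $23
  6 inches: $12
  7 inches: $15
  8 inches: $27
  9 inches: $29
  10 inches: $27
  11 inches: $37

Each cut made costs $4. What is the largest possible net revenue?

Build v[k] bottom-up: v[k] = max over allowed piece i of (p[i] + v[k−i]) − 4 per cut.
v[1] = 3
v[2] = max(3+3-4, 5+0) = 5
v[3] = max(3+5-4, 5+3-4, 10+0) = 10
v[4] = max(3+10-4, 5+5-4, 10+3-4, 14+0) = 14
v[5] = max(3+14-4, 5+10-4, 10+5-4, 14+3-4, 23+0) = 23
v[6] = max(3+23-4, 5+14-4, 10+10-4, 14+5-4, 23+3-4, 12+0) = 22
v[7] = max(3+22-4, 5+23-4, 10+14-4, …, 12+3-4, 15+0) = 24
v[8] = max(3+24-4, 5+22-4, 10+23-4, …, 15+3-4, 27+0) = 29
v[9] = max(3+29-4, 5+24-4, 10+22-4, …, 27+3-4, 29+0) = 33
v[10] = max(3+33-4, 5+29-4, 10+24-4, …, 29+3-4, 27+0) = 42
v[11] = max(3+42-4, 5+33-4, 10+29-4, …, 27+3-4, 37+0) = 41
One optimal plan: pieces 5 + 5 + 1 (2 cuts) → $49 − $8 = $41.

41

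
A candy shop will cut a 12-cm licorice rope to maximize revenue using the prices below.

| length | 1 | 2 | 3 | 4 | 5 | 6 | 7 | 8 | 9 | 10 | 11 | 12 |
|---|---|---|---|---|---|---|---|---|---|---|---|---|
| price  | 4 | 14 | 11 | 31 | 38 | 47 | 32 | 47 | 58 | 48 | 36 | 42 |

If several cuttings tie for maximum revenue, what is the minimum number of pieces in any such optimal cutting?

Consider every possible first cut. r[k] is the best of p[i]+r[k−i] over all sellable i≤k.
r[1] = 4
r[2] = 14
r[3] = 18  (first piece 1, then r[2]=14)
r[4] = 31
r[5] = 38
r[6] = 47
r[7] = 52  (first piece 2, then r[5]=38)
r[8] = 62  (first piece 4, then r[4]=31)
r[9] = 69  (first piece 4, then r[5]=38)
r[10] = 78  (first piece 4, then r[6]=47)
r[11] = 85  (first piece 5, then r[6]=47)
r[12] = 94  (first piece 6, then r[6]=47)
Maximum revenue is ¢94.
Now minimize piece count subject to staying optimal: for each k, pieces[k] = 1 + min over i with p[i]+r[k−i]=r[k] of pieces[k−i].
pieces[9] = 2
pieces[10] = 2
pieces[11] = 2
pieces[12] = 2

2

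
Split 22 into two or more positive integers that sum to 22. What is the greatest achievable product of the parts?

Define m[k] = max over 1≤i<k of i · max(k−i, m[k−i]); the inner max lets the remainder stay uncut if that's better.
m[2] = 1*max(1,0) = 1*1 = 1
m[3] = max(1*2, 2*1) = 2
m[4] = max(1*3, 2*2, 3*1) = 4
m[5] = max(1*4, 2*3, 3*2, 4*1) = 6
m[6] = max(1*6, 2*4, 3*3, 4*2, 5*1) = 9
m[7] = max(1*9, 2*6, 3*4, 4*3, 5*2, 6*1) = 12
m[8] = max(1*12, 2*9, 3*6, …, 6*2, 7*1) = 18
m[9] = max(1*18, 2*12, 3*9, …, 7*2, 8*1) = 27
m[10] = max(1*27, 2*18, 3*12, …, 8*2, 9*1) = 36
m[11] = max(1*36, 2*27, 3*18, …, 9*2, 10*1) = 54
m[12] = max(1*54, 2*36, 3*27, …, 10*2, 11*1) = 81
m[13] = max(1*81, 2*54, 3*36, …, 11*2, 12*1) = 108
m[14] = max(1*108, 2*81, 3*54, …, 12*2, 13*1) = 162
m[15] = max(1*162, 2*108, 3*81, …, 13*2, 14*1) = 243
m[16] = max(1*243, 2*162, 3*108, …, 14*2, 15*1) = 324
m[17] = max(1*324, 2*243, 3*162, …, 15*2, 16*1) = 486
m[18] = max(1*486, 2*324, 3*243, …, 16*2, 17*1) = 729
m[19] = max(1*729, 2*486, 3*324, …, 17*2, 18*1) = 972
m[20] = max(1*972, 2*729, 3*486, …, 18*2, 19*1) = 1458
m[21] = max(1*1458, 2*972, 3*729, …, 19*2, 20*1) = 2187
m[22] = max(1*2187, 2*1458, 3*972, …, 20*2, 21*1) = 2916
One optimal split: 3 + 3 + 3 + 3 + 3 + 3 + 2 + 2; product 3*3*3*3*3*3*2*2 = 2916.

2916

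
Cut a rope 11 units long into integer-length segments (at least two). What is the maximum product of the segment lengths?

54

Define P[k] = max over 1≤i<k of i · max(k−i, P[k−i]); the inner max lets the remainder stay uncut if that's better.
P[2] = 1×max(1,0) = 1×1 = 1
P[3] = 1×max(2,1) = 1×2 = 2
P[4] = 2×max(2,1) = 2×2 = 4
P[5] = 2×max(3,2) = 2×3 = 6
P[6] = 3×max(3,2) = 3×3 = 9
P[7] = 2×max(5,6) = 2×6 = 12
P[8] = 2×max(6,9) = 2×9 = 18
P[9] = 3×max(6,9) = 3×9 = 27
P[10] = 2×max(8,18) = 2×18 = 36
P[11] = 2×max(9,27) = 2×27 = 54
One optimal split: 3 + 3 + 3 + 2; product 3×3×3×2 = 54.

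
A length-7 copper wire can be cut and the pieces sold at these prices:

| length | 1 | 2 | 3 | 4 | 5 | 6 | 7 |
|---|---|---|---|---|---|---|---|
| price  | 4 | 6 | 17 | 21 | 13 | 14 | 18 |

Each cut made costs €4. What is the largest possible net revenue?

Consider every possible first cut. v[k] is the best of p[i]+v[k−i] over all sellable i≤k, charging 4 whenever i<k.
v[1] = 4
v[2] = 6
v[3] = 17
v[4] = 21
v[5] = 21  (first piece 1, then v[4]=21)
v[6] = 30  (first piece 3, then v[3]=17)
v[7] = 34  (first piece 3, then v[4]=21)
One optimal plan: pieces 4 + 3 (1 cut) → €38 − €4 = €34.

34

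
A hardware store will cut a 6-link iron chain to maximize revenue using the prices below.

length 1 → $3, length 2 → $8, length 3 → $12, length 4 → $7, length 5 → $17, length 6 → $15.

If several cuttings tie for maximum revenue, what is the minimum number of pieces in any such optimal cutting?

Build r[k] bottom-up: r[k] = max over allowed piece i of (p[i] + r[k−i]).
r[1] = 3
r[2] = 8
r[3] = 12
r[4] = 16  (first piece 2, then r[2]=8)
r[5] = 20  (first piece 2, then r[3]=12)
r[6] = 24  (first piece 2, then r[4]=16)
Maximum revenue is $24.
Now minimize piece count subject to staying optimal: for each k, pieces[k] = 1 + min over i with p[i]+r[k−i]=r[k] of pieces[k−i].
pieces[3] = 1
pieces[4] = 2
pieces[5] = 2
pieces[6] = 2

2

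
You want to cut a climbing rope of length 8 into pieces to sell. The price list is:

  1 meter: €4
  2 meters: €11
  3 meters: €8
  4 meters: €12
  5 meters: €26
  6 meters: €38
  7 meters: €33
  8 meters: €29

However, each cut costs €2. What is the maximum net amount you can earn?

47

Build r[k] bottom-up: r[k] = max over allowed piece i of (p[i] + r[k−i]) − 2 per cut.
r[1] = 4
r[2] = max(4+4-2, 11+0) = 11
r[3] = max(4+11-2, 11+4-2, 8+0) = 13
r[4] = max(4+13-2, 11+11-2, 8+4-2, 12+0) = 20
r[5] = max(4+20-2, 11+13-2, 8+11-2, 12+4-2, 26+0) = 26
r[6] = max(4+26-2, 11+20-2, 8+13-2, 12+11-2, 26+4-2, 38+0) = 38
r[7] = max(4+38-2, 11+26-2, 8+20-2, …, 38+4-2, 33+0) = 40
r[8] = max(4+40-2, 11+38-2, 8+26-2, …, 33+4-2, 29+0) = 47
One optimal plan: pieces 6 + 2 (1 cut) → €49 − €2 = €47.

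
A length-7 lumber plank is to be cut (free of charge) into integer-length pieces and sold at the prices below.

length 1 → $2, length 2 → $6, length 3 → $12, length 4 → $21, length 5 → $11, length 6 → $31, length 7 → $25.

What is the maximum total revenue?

Let r[k] be the best obtainable value from length k. For each k, try every first piece i and keep the best of price[i] + r[k−i].
r[1] = 2
r[2] = 6
r[3] = 12
r[4] = 21
r[5] = 23  (first piece 1, then r[4]=21)
r[6] = 31
r[7] = 33  (first piece 1, then r[6]=31)
One optimal cutting: 6 + 1 → $31 + $2 = $33.

33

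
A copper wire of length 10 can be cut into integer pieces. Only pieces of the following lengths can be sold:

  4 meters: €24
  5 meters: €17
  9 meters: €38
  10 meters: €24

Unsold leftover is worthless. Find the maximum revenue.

48

Consider every possible first cut. f[k] is the best of p[i]+f[k−i] over all sellable i≤k.
f[1] = 0
f[2] = 0
f[3] = 0
f[4] = 24
f[5] = max(24+0, 17+0) = 24
f[6] = max(24+0, 17+0) = 24
f[7] = max(24+0, 17+0) = 24
f[8] = max(24+24, 17+0) = 48
f[9] = max(24+24, 17+24, 38+0) = 48
f[10] = max(24+24, 17+24, 38+0, 24+0) = 48
One optimal cutting: pieces 4 + 4 with 2 meters of scrap → €48.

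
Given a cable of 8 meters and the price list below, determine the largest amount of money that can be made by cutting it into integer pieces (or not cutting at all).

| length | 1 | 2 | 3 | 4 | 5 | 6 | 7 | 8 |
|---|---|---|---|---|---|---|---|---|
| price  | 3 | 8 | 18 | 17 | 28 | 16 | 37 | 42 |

Consider every possible first cut. r[k] is the best of p[i]+r[k−i] over all sellable i≤k.
r[1] = 3
r[2] = 8
r[3] = 18
r[4] = 21  (first piece 1, then r[3]=18)
r[5] = 28
r[6] = 36  (first piece 3, then r[3]=18)
r[7] = 39  (first piece 1, then r[6]=36)
r[8] = 46  (first piece 3, then r[5]=28)
One optimal cutting: 5 + 3 → 28 + 18 = 46.

46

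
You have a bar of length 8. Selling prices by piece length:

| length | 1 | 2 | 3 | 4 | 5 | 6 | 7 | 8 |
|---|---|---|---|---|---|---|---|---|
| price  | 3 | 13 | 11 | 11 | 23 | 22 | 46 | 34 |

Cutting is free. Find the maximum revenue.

Build v[k] bottom-up: v[k] = max over allowed piece i of (p[i] + v[k−i]).
v[1] = 3
v[2] = 13
v[3] = 16  (first piece 1, then v[2]=13)
v[4] = 26  (first piece 2, then v[2]=13)
v[5] = 29  (first piece 1, then v[4]=26)
v[6] = 39  (first piece 2, then v[4]=26)
v[7] = 46
v[8] = 52  (first piece 2, then v[6]=39)
One optimal cutting: 2 + 2 + 2 + 2 → €13 + €13 + €13 + €13 = €52.

52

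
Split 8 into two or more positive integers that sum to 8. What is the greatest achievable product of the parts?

Define f[k] = max over 1≤i<k of i · max(k−i, f[k−i]); the inner max lets the remainder stay uncut if that's better.
Small cases: f[2]=1, f[3]=2.
f[4] = 2·max(2,1) = 2·2 = 4
f[5] = 2·max(3,2) = 2·3 = 6
f[6] = 3·max(3,2) = 3·3 = 9
f[7] = 2·max(5,6) = 2·6 = 12
f[8] = 2·max(6,9) = 2·9 = 18
One optimal split: 3 + 3 + 2; product 3·3·2 = 18.

18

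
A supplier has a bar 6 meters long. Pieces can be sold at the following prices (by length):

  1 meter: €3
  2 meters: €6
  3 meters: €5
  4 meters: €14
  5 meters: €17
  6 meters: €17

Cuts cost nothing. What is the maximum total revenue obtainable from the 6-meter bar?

20

Build v[k] bottom-up: v[k] = max over allowed piece i of (p[i] + v[k−i]).
v[1] = 3
v[2] = max(3+3, 6+0) = 6
v[3] = max(3+6, 6+3, 5+0) = 9
v[4] = max(3+9, 6+6, 5+3, 14+0) = 14
v[5] = max(3+14, 6+9, 5+6, 14+3, 17+0) = 17
v[6] = max(3+17, 6+14, 5+9, 14+6, 17+3, 17+0) = 20
One optimal cutting: 4 + 1 + 1 → €14 + €3 + €3 = €20.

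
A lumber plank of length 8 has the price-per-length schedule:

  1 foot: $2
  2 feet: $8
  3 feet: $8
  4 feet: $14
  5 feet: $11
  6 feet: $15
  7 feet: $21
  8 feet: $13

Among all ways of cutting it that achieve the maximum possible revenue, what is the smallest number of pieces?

4

Let r[k] be the best obtainable value from length k. For each k, try every first piece i and keep the best of price[i] + r[k−i].
r[1] = 2
r[2] = max(2+2, 8+0) = 8
r[3] = max(2+8, 8+2, 8+0) = 10
r[4] = max(2+10, 8+8, 8+2, 14+0) = 16
r[5] = max(2+16, 8+10, 8+8, 14+2, 11+0) = 18
r[6] = max(2+18, 8+16, 8+10, 14+8, 11+2, 15+0) = 24
r[7] = max(2+24, 8+18, 8+16, …, 15+2, 21+0) = 26
r[8] = max(2+26, 8+24, 8+18, …, 21+2, 13+0) = 32
Maximum revenue is $32.
Now minimize piece count subject to staying optimal: for each k, pieces[k] = 1 + min over i with p[i]+r[k−i]=r[k] of pieces[k−i].
pieces[5] = 3
pieces[6] = 3
pieces[7] = 4
pieces[8] = 4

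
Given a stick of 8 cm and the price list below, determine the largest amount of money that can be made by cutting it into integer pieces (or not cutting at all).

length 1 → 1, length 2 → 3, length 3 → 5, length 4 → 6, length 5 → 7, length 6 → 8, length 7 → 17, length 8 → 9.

Consider every possible first cut. best[k] is the best of p[i]+best[k−i] over all sellable i≤k.
best[1] = 1
best[2] = 3
best[3] = 5
best[4] = 6  (first piece 1, then best[3]=5)
best[5] = 8  (first piece 2, then best[3]=5)
best[6] = 10  (first piece 3, then best[3]=5)
best[7] = 17
best[8] = 18  (first piece 1, then best[7]=17)
One optimal cutting: 7 + 1 → 17 + 1 = 18.

18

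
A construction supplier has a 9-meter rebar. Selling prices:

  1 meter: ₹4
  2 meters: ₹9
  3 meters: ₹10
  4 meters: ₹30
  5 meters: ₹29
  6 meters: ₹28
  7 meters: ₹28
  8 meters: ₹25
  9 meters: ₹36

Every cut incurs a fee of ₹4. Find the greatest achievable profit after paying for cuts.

Let r[k] be the best obtainable value from length k. For each k, try every first piece i and keep the best of price[i] + r[k−i] minus the 4 cut fee when i<k.
r[1] = 4
r[2] = 9
r[3] = 10
r[4] = 30
r[5] = 30  (first piece 1, then r[4]=30)
r[6] = 35  (first piece 2, then r[4]=30)
r[7] = 36  (first piece 3, then r[4]=30)
r[8] = 56  (first piece 4, then r[4]=30)
r[9] = 56  (first piece 1, then r[8]=56)
One optimal plan: pieces 4 + 4 + 1 (2 cuts) → ₹64 − ₹8 = ₹56.

56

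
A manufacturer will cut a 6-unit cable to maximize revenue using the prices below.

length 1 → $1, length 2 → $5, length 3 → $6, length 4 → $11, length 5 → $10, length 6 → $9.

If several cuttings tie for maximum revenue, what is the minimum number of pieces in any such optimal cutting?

2

Build r[k] bottom-up: r[k] = max over allowed piece i of (p[i] + r[k−i]).
r[1] = 1
r[2] = 5
r[3] = 6  (first piece 1, then r[2]=5)
r[4] = 11
r[5] = 12  (first piece 1, then r[4]=11)
r[6] = 16  (first piece 2, then r[4]=11)
Maximum revenue is $16.
Now minimize piece count subject to staying optimal: for each k, pieces[k] = 1 + min over i with p[i]+r[k−i]=r[k] of pieces[k−i].
pieces[3] = 1
pieces[4] = 1
pieces[5] = 2
pieces[6] = 2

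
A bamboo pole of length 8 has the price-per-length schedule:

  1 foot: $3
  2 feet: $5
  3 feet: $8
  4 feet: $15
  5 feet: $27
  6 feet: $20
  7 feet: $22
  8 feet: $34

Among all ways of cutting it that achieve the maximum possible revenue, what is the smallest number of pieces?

4

Let r[k] be the best obtainable value from length k. For each k, try every first piece i and keep the best of price[i] + r[k−i].
r[1] = 3
r[2] = max(3+3, 5+0) = 6
r[3] = max(3+6, 5+3, 8+0) = 9
r[4] = max(3+9, 5+6, 8+3, 15+0) = 15
r[5] = max(3+15, 5+9, 8+6, 15+3, 27+0) = 27
r[6] = max(3+27, 5+15, 8+9, 15+6, 27+3, 20+0) = 30
r[7] = max(3+30, 5+27, 8+15, …, 20+3, 22+0) = 33
r[8] = max(3+33, 5+30, 8+27, …, 22+3, 34+0) = 36
Maximum revenue is $36.
Now minimize piece count subject to staying optimal: for each k, pieces[k] = 1 + min over i with p[i]+r[k−i]=r[k] of pieces[k−i].
pieces[5] = 1
pieces[6] = 2
pieces[7] = 3
pieces[8] = 4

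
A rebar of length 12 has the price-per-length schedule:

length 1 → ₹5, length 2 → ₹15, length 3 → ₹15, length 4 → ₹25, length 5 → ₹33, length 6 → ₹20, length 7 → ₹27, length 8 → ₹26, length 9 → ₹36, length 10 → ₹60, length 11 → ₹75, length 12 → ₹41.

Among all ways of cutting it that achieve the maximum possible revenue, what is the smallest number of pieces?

Let r[k] be the best obtainable value from length k. For each k, try every first piece i and keep the best of price[i] + r[k−i].
r[1] = 5
r[2] = max(5+5, 15+0) = 15
r[3] = max(5+15, 15+5, 15+0) = 20
r[4] = max(5+20, 15+15, 15+5, 25+0) = 30
r[5] = max(5+30, 15+20, 15+15, 25+5, 33+0) = 35
r[6] = max(5+35, 15+30, 15+20, 25+15, 33+5, 20+0) = 45
r[7] = max(5+45, 15+35, 15+30, …, 20+5, 27+0) = 50
r[8] = max(5+50, 15+45, 15+35, …, 27+5, 26+0) = 60
r[9] = max(5+60, 15+50, 15+45, …, 26+5, 36+0) = 65
r[10] = max(5+65, 15+60, 15+50, …, 36+5, 60+0) = 75
r[11] = max(5+75, 15+65, 15+60, …, 60+5, 75+0) = 80
r[12] = max(5+80, 15+75, 15+65, …, 75+5, 41+0) = 90
Maximum revenue is ₹90.
Now minimize piece count subject to staying optimal: for each k, pieces[k] = 1 + min over i with p[i]+r[k−i]=r[k] of pieces[k−i].
pieces[9] = 5
pieces[10] = 5
pieces[11] = 6
pieces[12] = 6

6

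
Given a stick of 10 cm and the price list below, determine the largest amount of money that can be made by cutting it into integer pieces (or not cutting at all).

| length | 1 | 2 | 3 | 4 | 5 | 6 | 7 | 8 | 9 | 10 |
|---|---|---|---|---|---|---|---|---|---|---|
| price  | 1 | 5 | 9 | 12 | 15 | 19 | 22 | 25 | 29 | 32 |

32

Build best[k] bottom-up: best[k] = max over allowed piece i of (p[i] + best[k−i]).
best[1] = 1
best[2] = 5
best[3] = 9
best[4] = 12
best[5] = 15
best[6] = 19
best[7] = 22
best[8] = 25
best[9] = 29
best[10] = 32
Best is to sell the whole 10-cm piece uncut for $32.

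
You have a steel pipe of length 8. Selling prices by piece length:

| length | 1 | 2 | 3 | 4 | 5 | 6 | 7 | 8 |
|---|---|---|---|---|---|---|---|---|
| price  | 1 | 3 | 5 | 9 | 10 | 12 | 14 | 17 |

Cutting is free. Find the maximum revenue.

18

Build R[k] bottom-up: R[k] = max over allowed piece i of (p[i] + R[k−i]).
R[1] = 1
R[2] = max(1+1, 3+0) = 3
R[3] = max(1+3, 3+1, 5+0) = 5
R[4] = max(1+5, 3+3, 5+1, 9+0) = 9
R[5] = max(1+9, 3+5, 5+3, 9+1, 10+0) = 10
R[6] = max(1+10, 3+9, 5+5, 9+3, 10+1, 12+0) = 12
R[7] = max(1+12, 3+10, 5+9, …, 12+1, 14+0) = 14
R[8] = max(1+14, 3+12, 5+10, …, 14+1, 17+0) = 18
One optimal cutting: 4 + 4 → $9 + $9 = $18.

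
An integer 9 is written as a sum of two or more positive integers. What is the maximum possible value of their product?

27

Fill prod[k] for k=2..9: at each k try every first piece i and multiply by the better of (k−i) uncut or prod[k−i].
prod[2] = 1*max(1,0) = 1*1 = 1
prod[3] = 1*max(2,1) = 1*2 = 2
prod[4] = 2*max(2,1) = 2*2 = 4
prod[5] = 2*max(3,2) = 2*3 = 6
prod[6] = 3*max(3,2) = 3*3 = 9
prod[7] = 2*max(5,6) = 2*6 = 12
prod[8] = 2*max(6,9) = 2*9 = 18
prod[9] = 3*max(6,9) = 3*9 = 27
One optimal split: 3 + 3 + 3; product 3*3*3 = 27.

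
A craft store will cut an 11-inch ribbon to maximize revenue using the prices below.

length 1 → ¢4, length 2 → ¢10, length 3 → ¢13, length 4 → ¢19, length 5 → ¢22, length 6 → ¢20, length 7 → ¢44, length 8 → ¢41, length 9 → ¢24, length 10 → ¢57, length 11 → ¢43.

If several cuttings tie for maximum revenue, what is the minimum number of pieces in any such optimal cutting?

Consider every possible first cut. r[k] is the best of p[i]+r[k−i] over all sellable i≤k.
r[1] = 4
r[2] = max(4+4, 10+0) = 10
r[3] = max(4+10, 10+4, 13+0) = 14
r[4] = max(4+14, 10+10, 13+4, 19+0) = 20
r[5] = max(4+20, 10+14, 13+10, 19+4, 22+0) = 24
r[6] = max(4+24, 10+20, 13+14, 19+10, 22+4, 20+0) = 30
r[7] = max(4+30, 10+24, 13+20, …, 20+4, 44+0) = 44
r[8] = max(4+44, 10+30, 13+24, …, 44+4, 41+0) = 48
r[9] = max(4+48, 10+44, 13+30, …, 41+4, 24+0) = 54
r[10] = max(4+54, 10+48, 13+44, …, 24+4, 57+0) = 58
r[11] = max(4+58, 10+54, 13+48, …, 57+4, 43+0) = 64
Maximum revenue is ¢64.
Now minimize piece count subject to staying optimal: for each k, pieces[k] = 1 + min over i with p[i]+r[k−i]=r[k] of pieces[k−i].
pieces[8] = 2
pieces[9] = 2
pieces[10] = 3
pieces[11] = 3

3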